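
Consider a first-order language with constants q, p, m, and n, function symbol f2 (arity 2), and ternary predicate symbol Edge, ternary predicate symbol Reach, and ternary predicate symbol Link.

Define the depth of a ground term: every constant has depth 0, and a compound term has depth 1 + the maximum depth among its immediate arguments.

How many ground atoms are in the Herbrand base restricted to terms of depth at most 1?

First count ground terms of depth ≤ 1.
Let N_k count ground terms of depth at most k. Each non-constant term of depth ≤ k is some function symbol applied to depth-≤(k−1) arguments, giving N_k = 4 + N_{k-1}^2.
N_0 = 4
N_1 = 4 + 4^2 = 20
So |H| = 20.
A ground atom is a predicate applied to a tuple of terms from H, so the count is the sum over predicates of |H|^arity:
  Edge: 20^3 = 8000;  Reach: 20^3 = 8000;  Link: 20^3 = 8000
Total ground atoms: 8000 + 8000 + 8000 = 24000.

24000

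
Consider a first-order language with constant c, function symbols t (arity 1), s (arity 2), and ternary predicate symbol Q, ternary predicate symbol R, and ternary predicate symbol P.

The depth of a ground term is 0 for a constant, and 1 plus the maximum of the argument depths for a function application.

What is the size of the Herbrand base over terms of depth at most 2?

First count ground terms of depth ≤ 2.
Write N_k for the number of ground terms of depth ≤ k. A term of depth ≤ k is either a constant or a function symbol applied to arguments of depth ≤ k−1, so N_k = 1 + N_{k-1} + N_{k-1}^2.
N_0 = 1
N_1 = 1 + 1 + 1^2 = 3
N_2 = 1 + 3 + 3^2 = 13
So |H| = 13.
A ground atom is a predicate applied to a tuple of terms from H, so the count is the sum over predicates of |H|^arity:
  Q: 13^3 = 2197;  R: 13^3 = 2197;  P: 13^3 = 2197
Total ground atoms: 2197 + 2197 + 2197 = 6591.

6591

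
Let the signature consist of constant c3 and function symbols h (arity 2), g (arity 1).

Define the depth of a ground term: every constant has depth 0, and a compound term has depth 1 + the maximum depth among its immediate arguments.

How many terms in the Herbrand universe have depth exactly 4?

33490

Let N_k = |{terms of depth ≤ k}|. Then N_0 = 1 and N_k = 1 + N_{k-1}^2 + N_{k-1} for k ≥ 1 (one summand per function symbol, arity giving the exponent).
N_0 = 1
N_1 = 1 + 1^2 + 1 = 3
N_2 = 1 + 3^2 + 3 = 13
N_3 = 1 + 13^2 + 13 = 183
N_4 = 1 + 183^2 + 183 = 33673
Terms of depth exactly 4: N_4 − N_3 = 33673 − 183 = 33490.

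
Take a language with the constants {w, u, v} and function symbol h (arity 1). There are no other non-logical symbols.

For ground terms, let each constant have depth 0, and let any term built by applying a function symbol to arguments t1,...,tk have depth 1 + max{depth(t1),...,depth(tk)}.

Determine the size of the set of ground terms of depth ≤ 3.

12

Count level by level. With function symbols h/1, the terms of depth ≤ k are the 3 constants together with each function applied to depth-≤(k−1) tuples, so N_k = 3 + N_{k-1}.
N_0 = 3
N_1 = 3 + 3 = 6
N_2 = 3 + 6 = 9
N_3 = 3 + 9 = 12
Explicitly: w, u, v, h(w), h(u), h(v), h(h(w)), h(h(u)), h(h(v)), h(h(h(w))), h(h(h(u))), h(h(h(v))).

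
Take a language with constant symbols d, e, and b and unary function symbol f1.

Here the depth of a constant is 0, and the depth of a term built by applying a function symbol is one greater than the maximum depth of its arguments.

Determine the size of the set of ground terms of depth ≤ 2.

9

Count level by level. With function symbols f1/1, the terms of depth ≤ k are the 3 constants together with each function applied to depth-≤(k−1) tuples, so N_k = 3 + N_{k-1}.
N_0 = 3
N_1 = 3 + 3 = 6
N_2 = 3 + 6 = 9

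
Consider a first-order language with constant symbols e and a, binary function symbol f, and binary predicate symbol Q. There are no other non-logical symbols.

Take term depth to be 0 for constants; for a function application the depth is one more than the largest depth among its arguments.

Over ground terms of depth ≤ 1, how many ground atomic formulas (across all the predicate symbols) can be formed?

36

First count ground terms of depth ≤ 1.
Write N_k for the number of ground terms of depth ≤ k. A term of depth ≤ k is either a constant or a function symbol applied to arguments of depth ≤ k−1, so N_k = 2 + N_{k-1}^2.
N_0 = 2
N_1 = 2 + 2^2 = 6
So |H| = 6.
Ground atoms are formed by filling each argument slot of a predicate with a term from H, so an r-ary predicate gives |H|^r atoms:
  Q: 6^2 = 36
Total ground atoms: 36.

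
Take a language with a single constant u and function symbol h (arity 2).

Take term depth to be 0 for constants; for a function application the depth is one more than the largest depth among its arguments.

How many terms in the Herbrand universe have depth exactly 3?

21

Let N_k = |{terms of depth ≤ k}|. Then N_0 = 1 and N_k = 1 + N_{k-1}^2 for k ≥ 1 (one summand per function symbol, arity giving the exponent).
N_0 = 1
N_1 = 1 + 1^2 = 2
N_2 = 1 + 2^2 = 5
N_3 = 1 + 5^2 = 26
Terms of depth exactly 3: N_3 − N_2 = 26 − 5 = 21.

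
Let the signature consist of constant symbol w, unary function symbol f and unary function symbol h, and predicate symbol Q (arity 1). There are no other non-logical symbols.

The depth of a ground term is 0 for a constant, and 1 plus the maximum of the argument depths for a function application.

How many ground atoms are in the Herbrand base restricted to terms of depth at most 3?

15

First count ground terms of depth ≤ 3.
If N_k denotes the number of depth-≤k ground terms, the 1 constant gives N_0 = 1, and each function symbol of arity r contributes N_{k-1}^r new terms at level k: N_k = 1 + N_{k-1} + N_{k-1}.
N_0 = 1
N_1 = 1 + 1 + 1 = 3
N_2 = 1 + 3 + 3 = 7
N_3 = 1 + 7 + 7 = 15
So |H| = 15.
A ground atom is a predicate applied to a tuple of terms from H, so the count is the sum over predicates of |H|^arity:
  Q: 15
Total ground atoms: 15.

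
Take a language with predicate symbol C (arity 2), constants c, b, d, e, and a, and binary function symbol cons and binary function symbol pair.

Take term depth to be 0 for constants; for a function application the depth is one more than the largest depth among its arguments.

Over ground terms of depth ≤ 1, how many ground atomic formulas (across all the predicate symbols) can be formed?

3025

First count ground terms of depth ≤ 1.
If N_k denotes the number of depth-≤k ground terms, the 5 constants give N_0 = 5, and each function symbol of arity r contributes N_{k-1}^r new terms at level k: N_k = 5 + N_{k-1}^2 + N_{k-1}^2.
N_0 = 5
N_1 = 5 + 5^2 + 5^2 = 55
So |H| = 55.
Each predicate of arity r yields |H|^r ground atoms (one per choice of an r-tuple from H):
  C: 55^2 = 3025
Total ground atoms: 3025.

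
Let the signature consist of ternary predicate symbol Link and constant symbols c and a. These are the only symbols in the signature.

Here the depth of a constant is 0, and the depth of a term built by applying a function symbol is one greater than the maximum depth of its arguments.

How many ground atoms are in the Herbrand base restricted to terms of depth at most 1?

First count ground terms of depth ≤ 1.
With no function symbols every ground term is a constant, so there are exactly 2 ground terms at every depth bound.
N_0 = 2
N_1 = 2
So |H| = 2.
Each predicate of arity r yields |H|^r ground atoms (one per choice of an r-tuple from H):
  Link: 2^3 = 8
Total ground atoms: 8.

8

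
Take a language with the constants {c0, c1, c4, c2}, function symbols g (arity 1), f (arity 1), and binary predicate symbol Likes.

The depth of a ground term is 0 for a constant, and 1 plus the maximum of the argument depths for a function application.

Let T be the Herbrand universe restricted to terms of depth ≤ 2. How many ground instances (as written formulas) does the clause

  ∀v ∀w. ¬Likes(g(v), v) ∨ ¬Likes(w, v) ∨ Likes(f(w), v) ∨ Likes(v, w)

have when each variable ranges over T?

Ground terms of depth ≤ 2:
  Let N_k = |{terms of depth ≤ k}|. Then N_0 = 4 and N_k = 4 + N_{k-1} + N_{k-1} for k ≥ 1 (one summand per function symbol, arity giving the exponent).
  N_0 = 4
  N_1 = 4 + 4 + 4 = 12
  N_2 = 4 + 12 + 12 = 28
So there are 28 ground terms available for substitution.
There are 2 variables to instantiate (v, w), each occurring in at least one literal, so different choices give different ground instances.
Number of ground instances = 28^2 = 784.

784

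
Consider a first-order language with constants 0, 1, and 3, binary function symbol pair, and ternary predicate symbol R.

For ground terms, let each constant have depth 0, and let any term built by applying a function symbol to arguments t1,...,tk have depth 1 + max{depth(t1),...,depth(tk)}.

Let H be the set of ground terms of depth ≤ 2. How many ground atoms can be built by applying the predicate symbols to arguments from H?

3176523

First count ground terms of depth ≤ 2.
Count level by level. With function symbols pair/2, the terms of depth ≤ k are the 3 constants together with each function applied to depth-≤(k−1) tuples, so N_k = 3 + N_{k-1}^2.
N_0 = 3
N_1 = 3 + 3^2 = 12
N_2 = 3 + 12^2 = 147
So |H| = 147.
A ground atom is a predicate applied to a tuple of terms from H, so the count is the sum over predicates of |H|^arity:
  R: 147^3 = 3176523
Total ground atoms: 3176523.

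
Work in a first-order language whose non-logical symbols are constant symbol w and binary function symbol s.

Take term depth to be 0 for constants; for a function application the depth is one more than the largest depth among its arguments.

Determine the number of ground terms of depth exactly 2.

3

Count level by level. With function symbols s/2, the terms of depth ≤ k are the 1 constant together with each function applied to depth-≤(k−1) tuples, so N_k = 1 + N_{k-1}^2.
N_0 = 1
N_1 = 1 + 1^2 = 2
N_2 = 1 + 2^2 = 5
Terms of depth exactly 2: N_2 − N_1 = 5 − 2 = 3.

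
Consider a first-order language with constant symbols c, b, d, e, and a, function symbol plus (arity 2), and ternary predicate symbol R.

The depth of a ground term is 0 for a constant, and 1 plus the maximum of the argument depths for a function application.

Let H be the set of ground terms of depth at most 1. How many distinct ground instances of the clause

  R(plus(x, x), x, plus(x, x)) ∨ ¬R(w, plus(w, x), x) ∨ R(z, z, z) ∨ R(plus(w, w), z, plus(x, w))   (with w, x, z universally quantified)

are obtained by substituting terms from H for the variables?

Ground terms of depth ≤ 1:
  Let N_k count ground terms of depth at most k. Each non-constant term of depth ≤ k is some function symbol applied to depth-≤(k−1) arguments, giving N_k = 5 + N_{k-1}^2.
  N_0 = 5
  N_1 = 5 + 5^2 = 30
So there are 30 ground terms available for substitution.
Each of w, x, z ranges independently over the available ground terms, and distinct assignments produce distinct instances.
Number of ground instances = 30^3 = 27000.

27000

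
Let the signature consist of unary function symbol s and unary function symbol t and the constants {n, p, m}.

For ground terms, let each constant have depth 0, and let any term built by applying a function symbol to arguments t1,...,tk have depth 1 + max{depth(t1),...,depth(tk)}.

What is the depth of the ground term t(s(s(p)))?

3

depth(s(p)) = 1 + depth(p) = 1 + 0 = 1
depth(s(s(p))) = 1 + depth(s(p)) = 1 + 1 = 2
depth(t(s(s(p)))) = 1 + depth(s(s(p))) = 1 + 2 = 3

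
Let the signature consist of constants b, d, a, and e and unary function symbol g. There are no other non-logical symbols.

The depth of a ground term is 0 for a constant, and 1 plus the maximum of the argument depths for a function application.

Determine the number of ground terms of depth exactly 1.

Let N_k count ground terms of depth at most k. Each non-constant term of depth ≤ k is some function symbol applied to depth-≤(k−1) arguments, giving N_k = 4 + N_{k-1}.
N_0 = 4
N_1 = 4 + 4 = 8
Terms of depth exactly 1: N_1 − N_0 = 8 − 4 = 4.

4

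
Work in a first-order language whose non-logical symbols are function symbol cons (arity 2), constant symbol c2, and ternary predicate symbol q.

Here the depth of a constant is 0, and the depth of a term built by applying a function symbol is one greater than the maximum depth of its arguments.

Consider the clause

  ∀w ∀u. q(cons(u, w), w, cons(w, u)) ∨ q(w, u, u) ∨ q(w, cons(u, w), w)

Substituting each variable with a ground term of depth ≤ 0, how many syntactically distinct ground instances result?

Ground terms of depth ≤ 0:
  Count level by level. With function symbols cons/2, the terms of depth ≤ k are the 1 constant together with each function applied to depth-≤(k−1) tuples, so N_k = 1 + N_{k-1}^2.
  N_0 = 1
  Explicitly: c2.
So there is exactly 1 ground term available for substitution.
There are 2 variables to instantiate (w, u), each occurring in at least one literal, so different choices give different ground instances.
Number of ground instances = 1^2 = 1.

1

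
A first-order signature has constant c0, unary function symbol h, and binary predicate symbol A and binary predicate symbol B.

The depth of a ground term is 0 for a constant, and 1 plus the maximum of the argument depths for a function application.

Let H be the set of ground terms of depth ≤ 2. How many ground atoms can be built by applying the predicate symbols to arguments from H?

18

First count ground terms of depth ≤ 2.
Let N_k count ground terms of depth at most k. Each non-constant term of depth ≤ k is some function symbol applied to depth-≤(k−1) arguments, giving N_k = 1 + N_{k-1}.
N_0 = 1
N_1 = 1 + 1 = 2
N_2 = 1 + 2 = 3
So |H| = 3.
A ground atom is a predicate applied to a tuple of terms from H, so the count is the sum over predicates of |H|^arity:
  A: 3^2 = 9;  B: 3^2 = 9
Total ground atoms: 9 + 9 = 18.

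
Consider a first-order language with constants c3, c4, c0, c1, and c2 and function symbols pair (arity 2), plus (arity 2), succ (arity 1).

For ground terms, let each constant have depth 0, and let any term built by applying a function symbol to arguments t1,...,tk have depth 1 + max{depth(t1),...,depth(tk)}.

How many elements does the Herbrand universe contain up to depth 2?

Let N_k = |{terms of depth ≤ k}|. Then N_0 = 5 and N_k = 5 + N_{k-1}^2 + N_{k-1}^2 + N_{k-1} for k ≥ 1 (one summand per function symbol, arity giving the exponent).
N_0 = 5
N_1 = 5 + 5^2 + 5^2 + 5 = 60
N_2 = 5 + 60^2 + 60^2 + 60 = 7265

7265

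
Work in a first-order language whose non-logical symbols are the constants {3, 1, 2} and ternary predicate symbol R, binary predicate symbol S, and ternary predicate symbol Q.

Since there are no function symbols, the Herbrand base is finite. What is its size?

With no function symbols, the Herbrand universe is just the 3 constants.
Ground atoms per predicate: R: 3^3 = 27, S: 3^2 = 9, Q: 3^3 = 27.
Herbrand base size = 27 + 9 + 27 = 63.

63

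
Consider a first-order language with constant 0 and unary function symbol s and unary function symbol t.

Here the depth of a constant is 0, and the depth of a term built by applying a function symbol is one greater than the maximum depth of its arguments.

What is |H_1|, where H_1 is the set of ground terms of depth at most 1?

3

Count level by level. With function symbols s/1, t/1, the terms of depth ≤ k are the 1 constant together with each function applied to depth-≤(k−1) tuples, so N_k = 1 + N_{k-1} + N_{k-1}.
N_0 = 1
N_1 = 1 + 1 + 1 = 3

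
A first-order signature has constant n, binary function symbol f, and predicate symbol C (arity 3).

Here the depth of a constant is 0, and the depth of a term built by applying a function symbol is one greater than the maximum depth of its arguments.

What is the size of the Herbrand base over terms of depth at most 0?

1

First count ground terms of depth ≤ 0.
Write N_k for the number of ground terms of depth ≤ k. A term of depth ≤ k is either a constant or a function symbol applied to arguments of depth ≤ k−1, so N_k = 1 + N_{k-1}^2.
N_0 = 1
Explicitly: n.
So |H| = 1.
Each predicate of arity r yields |H|^r ground atoms (one per choice of an r-tuple from H):
  C: 1^3 = 1
Total ground atoms: 1.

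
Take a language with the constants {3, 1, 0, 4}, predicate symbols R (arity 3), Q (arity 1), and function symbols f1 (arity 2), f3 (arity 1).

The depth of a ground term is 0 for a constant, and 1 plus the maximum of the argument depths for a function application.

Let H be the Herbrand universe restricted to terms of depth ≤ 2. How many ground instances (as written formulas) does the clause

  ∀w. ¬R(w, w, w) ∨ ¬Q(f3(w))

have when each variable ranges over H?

Ground terms of depth ≤ 2:
  Let N_k = |{terms of depth ≤ k}|. Then N_0 = 4 and N_k = 4 + N_{k-1}^2 + N_{k-1} for k ≥ 1 (one summand per function symbol, arity giving the exponent).
  N_0 = 4
  N_1 = 4 + 4^2 + 4 = 24
  N_2 = 4 + 24^2 + 24 = 604
So there are 604 ground terms available for substitution.
The variable w ranges independently over the available ground terms, and distinct assignments produce distinct instances.
Number of ground instances = 604.

604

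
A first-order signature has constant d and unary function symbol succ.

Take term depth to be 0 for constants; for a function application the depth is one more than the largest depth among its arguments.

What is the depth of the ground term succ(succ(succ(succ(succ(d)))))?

depth(succ(d)) = 1 + depth(d) = 1 + 0 = 1
depth(succ(succ(d))) = 1 + depth(succ(d)) = 1 + 1 = 2
depth(succ(succ(succ(d)))) = 1 + depth(succ(succ(d))) = 1 + 2 = 3
depth(succ(succ(succ(succ(d))))) = 1 + depth(succ(succ(succ(d)))) = 1 + 3 = 4
depth(succ(succ(succ(succ(succ(d)))))) = 1 + depth(succ(succ(succ(succ(d))))) = 1 + 4 = 5

5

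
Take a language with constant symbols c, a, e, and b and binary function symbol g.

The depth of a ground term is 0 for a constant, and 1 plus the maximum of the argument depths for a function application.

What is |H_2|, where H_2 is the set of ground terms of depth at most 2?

404

Let N_k = |{terms of depth ≤ k}|. Then N_0 = 4 and N_k = 4 + N_{k-1}^2 for k ≥ 1 (one summand per function symbol, arity giving the exponent).
N_0 = 4
N_1 = 4 + 4^2 = 20
N_2 = 4 + 20^2 = 404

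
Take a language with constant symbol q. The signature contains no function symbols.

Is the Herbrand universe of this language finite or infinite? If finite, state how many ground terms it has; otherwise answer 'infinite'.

1

There are no function symbols, so the only ground term is the single constant.
The Herbrand universe is {q}, finite with 1 element.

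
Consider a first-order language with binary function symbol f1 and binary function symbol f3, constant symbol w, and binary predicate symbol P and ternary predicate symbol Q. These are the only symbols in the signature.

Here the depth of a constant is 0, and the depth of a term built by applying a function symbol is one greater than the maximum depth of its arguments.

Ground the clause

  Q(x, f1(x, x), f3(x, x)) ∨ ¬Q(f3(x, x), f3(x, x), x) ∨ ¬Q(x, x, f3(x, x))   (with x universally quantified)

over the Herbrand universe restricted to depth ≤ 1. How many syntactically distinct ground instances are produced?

3

Ground terms of depth ≤ 1:
  Count level by level. With function symbols f1/2, f3/2, the terms of depth ≤ k are the 1 constant together with each function applied to depth-≤(k−1) tuples, so N_k = 1 + N_{k-1}^2 + N_{k-1}^2.
  N_0 = 1
  N_1 = 1 + 1^2 + 1^2 = 3
  Explicitly: w, f1(w, w), f3(w, w).
So there are 3 ground terms available for substitution.
The variable x ranges independently over the available ground terms, and distinct assignments produce distinct instances.
Number of ground instances = 3.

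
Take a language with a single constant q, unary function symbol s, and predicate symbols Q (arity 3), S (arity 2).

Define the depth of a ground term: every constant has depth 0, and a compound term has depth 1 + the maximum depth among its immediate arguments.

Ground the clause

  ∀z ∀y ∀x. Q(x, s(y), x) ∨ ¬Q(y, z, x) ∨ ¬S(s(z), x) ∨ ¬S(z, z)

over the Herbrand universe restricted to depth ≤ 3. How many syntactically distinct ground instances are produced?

64

Ground terms of depth ≤ 3:
  Write N_k for the number of ground terms of depth ≤ k. A term of depth ≤ k is either a constant or a function symbol applied to arguments of depth ≤ k−1, so N_k = 1 + N_{k-1}.
  N_0 = 1
  N_1 = 1 + 1 = 2
  N_2 = 1 + 2 = 3
  N_3 = 1 + 3 = 4
  Explicitly: q, s(q), s(s(q)), s(s(s(q))).
So there are 4 ground terms available for substitution.
The body mentions every one of the 3 quantified variables; since ground terms form a free algebra, no two substitutions collapse to the same formula.
Number of ground instances = 4^3 = 64.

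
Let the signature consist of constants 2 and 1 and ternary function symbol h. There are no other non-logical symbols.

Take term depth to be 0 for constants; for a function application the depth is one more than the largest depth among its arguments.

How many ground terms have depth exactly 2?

992

Write N_k for the number of ground terms of depth ≤ k. A term of depth ≤ k is either a constant or a function symbol applied to arguments of depth ≤ k−1, so N_k = 2 + N_{k-1}^3.
N_0 = 2
N_1 = 2 + 2^3 = 10
N_2 = 2 + 10^3 = 1002
Terms of depth exactly 2: N_2 − N_1 = 1002 − 10 = 992.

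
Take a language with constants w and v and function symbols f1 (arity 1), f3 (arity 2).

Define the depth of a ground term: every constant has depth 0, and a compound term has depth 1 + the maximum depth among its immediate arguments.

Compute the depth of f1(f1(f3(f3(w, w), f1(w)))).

4

depth(f3(w, w)) = 1 + max(0, 0) = 1
depth(f1(w)) = 1 + depth(w) = 1 + 0 = 1
depth(f3(f3(w, w), f1(w))) = 1 + max(1, 1) = 2
depth(f1(f3(f3(w, w), f1(w)))) = 1 + depth(f3(f3(w, w), f1(w))) = 1 + 2 = 3
depth(f1(f1(f3(f3(w, w), f1(w))))) = 1 + depth(f1(f3(f3(w, w), f1(w)))) = 1 + 3 = 4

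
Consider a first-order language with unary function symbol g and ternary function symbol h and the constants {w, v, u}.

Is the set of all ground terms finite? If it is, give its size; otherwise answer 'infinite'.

infinite

The signature has at least one function symbol (g, arity 1) and at least one constant (w).
Iterating g gives infinitely many distinct ground terms: w, g(w), g(g(w)), ...
So the Herbrand universe is infinite.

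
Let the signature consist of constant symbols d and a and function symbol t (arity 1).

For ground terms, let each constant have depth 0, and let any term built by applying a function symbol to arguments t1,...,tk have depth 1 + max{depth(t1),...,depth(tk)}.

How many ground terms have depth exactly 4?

If N_k denotes the number of depth-≤k ground terms, the 2 constants give N_0 = 2, and each function symbol of arity r contributes N_{k-1}^r new terms at level k: N_k = 2 + N_{k-1}.
N_0 = 2
N_1 = 2 + 2 = 4
N_2 = 2 + 4 = 6
N_3 = 2 + 6 = 8
N_4 = 2 + 8 = 10
Terms of depth exactly 4: N_4 − N_3 = 10 − 8 = 2.

2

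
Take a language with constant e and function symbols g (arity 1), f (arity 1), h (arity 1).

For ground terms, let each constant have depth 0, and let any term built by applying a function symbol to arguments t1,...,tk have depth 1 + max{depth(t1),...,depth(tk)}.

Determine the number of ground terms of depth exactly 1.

Let N_k = |{terms of depth ≤ k}|. Then N_0 = 1 and N_k = 1 + N_{k-1} + N_{k-1} + N_{k-1} for k ≥ 1 (one summand per function symbol, arity giving the exponent).
N_0 = 1
N_1 = 1 + 1 + 1 + 1 = 4
Terms of depth exactly 1: N_1 − N_0 = 4 − 1 = 3.

3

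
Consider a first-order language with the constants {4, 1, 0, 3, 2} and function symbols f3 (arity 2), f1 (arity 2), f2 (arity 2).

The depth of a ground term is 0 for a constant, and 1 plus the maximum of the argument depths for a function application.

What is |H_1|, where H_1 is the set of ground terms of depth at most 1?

80

Write N_k for the number of ground terms of depth ≤ k. A term of depth ≤ k is either a constant or a function symbol applied to arguments of depth ≤ k−1, so N_k = 5 + N_{k-1}^2 + N_{k-1}^2 + N_{k-1}^2.
N_0 = 5
N_1 = 5 + 5^2 + 5^2 + 5^2 = 80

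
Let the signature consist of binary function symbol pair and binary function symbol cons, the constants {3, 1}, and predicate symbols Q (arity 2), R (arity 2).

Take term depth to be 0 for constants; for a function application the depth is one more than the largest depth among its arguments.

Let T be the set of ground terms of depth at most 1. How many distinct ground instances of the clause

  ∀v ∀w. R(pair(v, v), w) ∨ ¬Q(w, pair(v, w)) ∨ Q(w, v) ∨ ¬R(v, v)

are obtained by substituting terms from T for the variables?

Ground terms of depth ≤ 1:
  Write N_k for the number of ground terms of depth ≤ k. A term of depth ≤ k is either a constant or a function symbol applied to arguments of depth ≤ k−1, so N_k = 2 + N_{k-1}^2 + N_{k-1}^2.
  N_0 = 2
  N_1 = 2 + 2^2 + 2^2 = 10
  Explicitly: 3, 1, pair(3, 3), pair(3, 1), pair(1, 3), pair(1, 1), cons(3, 3), cons(3, 1), cons(1, 3), cons(1, 1).
So there are 10 ground terms available for substitution.
Each of v, w ranges independently over the available ground terms, and distinct assignments produce distinct instances.
Number of ground instances = 10^2 = 100.

100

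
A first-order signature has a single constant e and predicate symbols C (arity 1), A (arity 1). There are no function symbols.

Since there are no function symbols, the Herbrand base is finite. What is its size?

With no function symbols, the Herbrand universe is just the 1 constant.
Ground atoms per predicate: C: 1, A: 1.
Herbrand base size = 1 + 1 = 2.

2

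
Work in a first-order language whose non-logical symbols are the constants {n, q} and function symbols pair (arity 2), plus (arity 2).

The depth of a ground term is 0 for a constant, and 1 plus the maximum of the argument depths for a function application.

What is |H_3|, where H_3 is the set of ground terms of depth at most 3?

81610

Let N_k count ground terms of depth at most k. Each non-constant term of depth ≤ k is some function symbol applied to depth-≤(k−1) arguments, giving N_k = 2 + N_{k-1}^2 + N_{k-1}^2.
N_0 = 2
N_1 = 2 + 2^2 + 2^2 = 10
N_2 = 2 + 10^2 + 10^2 = 202
N_3 = 2 + 202^2 + 202^2 = 81610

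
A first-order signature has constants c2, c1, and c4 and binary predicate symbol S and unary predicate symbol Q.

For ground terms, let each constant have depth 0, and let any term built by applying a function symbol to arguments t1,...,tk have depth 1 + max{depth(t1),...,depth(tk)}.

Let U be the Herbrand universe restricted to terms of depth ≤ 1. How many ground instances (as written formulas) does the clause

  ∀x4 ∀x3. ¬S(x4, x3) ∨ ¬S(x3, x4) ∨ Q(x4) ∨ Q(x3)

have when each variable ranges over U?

9

Ground terms of depth ≤ 1:
  With no function symbols every ground term is a constant, so there are exactly 3 ground terms at every depth bound.
  N_0 = 3
  N_1 = 3
So there are 3 ground terms available for substitution.
Each of x4, x3 ranges independently over the available ground terms, and distinct assignments produce distinct instances.
Number of ground instances = 3^2 = 9.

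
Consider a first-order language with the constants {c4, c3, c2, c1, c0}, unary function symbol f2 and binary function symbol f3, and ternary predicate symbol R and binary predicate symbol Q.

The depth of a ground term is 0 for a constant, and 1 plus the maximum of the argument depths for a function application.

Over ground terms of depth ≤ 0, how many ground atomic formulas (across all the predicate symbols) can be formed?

First count ground terms of depth ≤ 0.
Write N_k for the number of ground terms of depth ≤ k. A term of depth ≤ k is either a constant or a function symbol applied to arguments of depth ≤ k−1, so N_k = 5 + N_{k-1} + N_{k-1}^2.
N_0 = 5
So |H| = 5.
Ground atoms are formed by filling each argument slot of a predicate with a term from H, so an r-ary predicate gives |H|^r atoms:
  R: 5^3 = 125;  Q: 5^2 = 25
Total ground atoms: 125 + 25 = 150.

150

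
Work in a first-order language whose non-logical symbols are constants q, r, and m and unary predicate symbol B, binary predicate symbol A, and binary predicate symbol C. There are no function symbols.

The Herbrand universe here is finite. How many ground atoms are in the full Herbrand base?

21

With no function symbols, the Herbrand universe is just the 3 constants.
Ground atoms per predicate: B: 3, A: 3^2 = 9, C: 3^2 = 9.
Herbrand base size = 3 + 9 + 9 = 21.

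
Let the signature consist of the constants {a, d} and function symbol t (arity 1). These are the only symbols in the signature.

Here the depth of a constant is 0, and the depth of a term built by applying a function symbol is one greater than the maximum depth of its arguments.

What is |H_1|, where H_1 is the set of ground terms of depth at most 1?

4

Write N_k for the number of ground terms of depth ≤ k. A term of depth ≤ k is either a constant or a function symbol applied to arguments of depth ≤ k−1, so N_k = 2 + N_{k-1}.
N_0 = 2
N_1 = 2 + 2 = 4
Explicitly: a, d, t(a), t(d).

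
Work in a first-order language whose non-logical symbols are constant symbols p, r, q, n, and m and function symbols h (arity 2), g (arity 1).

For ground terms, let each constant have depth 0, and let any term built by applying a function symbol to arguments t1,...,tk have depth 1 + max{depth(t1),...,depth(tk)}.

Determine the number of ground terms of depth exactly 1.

Count level by level. With function symbols h/2, g/1, the terms of depth ≤ k are the 5 constants together with each function applied to depth-≤(k−1) tuples, so N_k = 5 + N_{k-1}^2 + N_{k-1}.
N_0 = 5
N_1 = 5 + 5^2 + 5 = 35
Terms of depth exactly 1: N_1 − N_0 = 35 − 5 = 30.

30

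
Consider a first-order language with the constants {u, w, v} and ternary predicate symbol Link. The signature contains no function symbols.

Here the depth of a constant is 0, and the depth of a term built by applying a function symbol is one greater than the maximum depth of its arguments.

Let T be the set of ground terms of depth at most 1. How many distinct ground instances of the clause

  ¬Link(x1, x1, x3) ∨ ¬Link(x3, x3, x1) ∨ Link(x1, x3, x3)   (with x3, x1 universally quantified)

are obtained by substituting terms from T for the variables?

9

Ground terms of depth ≤ 1:
  With no function symbols every ground term is a constant, so there are exactly 3 ground terms at every depth bound.
  N_0 = 3
  N_1 = 3
  Explicitly: u, w, v.
So there are 3 ground terms available for substitution.
The clause has 2 distinct variables (x3, x1), each appearing in the body. In the free term algebra distinct substitutions yield syntactically distinct ground instances.
Number of ground instances = 3^2 = 9.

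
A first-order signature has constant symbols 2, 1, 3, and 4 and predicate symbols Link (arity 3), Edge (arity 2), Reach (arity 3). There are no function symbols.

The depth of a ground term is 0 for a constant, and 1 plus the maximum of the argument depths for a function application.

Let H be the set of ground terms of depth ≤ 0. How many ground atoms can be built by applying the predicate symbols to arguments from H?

144

First count ground terms of depth ≤ 0.
With no function symbols every ground term is a constant, so there are exactly 4 ground terms at every depth bound.
N_0 = 4
So |H| = 4.
Each predicate of arity r yields |H|^r ground atoms (one per choice of an r-tuple from H):
  Link: 4^3 = 64;  Edge: 4^2 = 16;  Reach: 4^3 = 64
Total ground atoms: 64 + 16 + 64 = 144.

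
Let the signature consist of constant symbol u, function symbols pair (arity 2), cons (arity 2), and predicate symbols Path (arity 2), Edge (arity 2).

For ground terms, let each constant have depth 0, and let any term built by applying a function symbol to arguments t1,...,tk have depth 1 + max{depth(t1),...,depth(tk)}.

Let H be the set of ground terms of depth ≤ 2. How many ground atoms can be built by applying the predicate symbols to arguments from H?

First count ground terms of depth ≤ 2.
Let N_k count ground terms of depth at most k. Each non-constant term of depth ≤ k is some function symbol applied to depth-≤(k−1) arguments, giving N_k = 1 + N_{k-1}^2 + N_{k-1}^2.
N_0 = 1
N_1 = 1 + 1^2 + 1^2 = 3
N_2 = 1 + 3^2 + 3^2 = 19
So |H| = 19.
A ground atom is a predicate applied to a tuple of terms from H, so the count is the sum over predicates of |H|^arity:
  Path: 19^2 = 361;  Edge: 19^2 = 361
Total ground atoms: 361 + 361 = 722.

722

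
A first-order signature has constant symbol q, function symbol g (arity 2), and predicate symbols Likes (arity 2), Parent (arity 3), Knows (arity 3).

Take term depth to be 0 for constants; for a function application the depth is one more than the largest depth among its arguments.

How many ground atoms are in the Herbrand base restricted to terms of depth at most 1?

20

First count ground terms of depth ≤ 1.
Let N_k = |{terms of depth ≤ k}|. Then N_0 = 1 and N_k = 1 + N_{k-1}^2 for k ≥ 1 (one summand per function symbol, arity giving the exponent).
N_0 = 1
N_1 = 1 + 1^2 = 2
Explicitly: q, g(q, q).
So |H| = 2.
For each predicate symbol, the number of ground atoms is |H| raised to its arity; summing:
  Likes: 2^2 = 4;  Parent: 2^3 = 8;  Knows: 2^3 = 8
Total ground atoms: 4 + 8 + 8 = 20.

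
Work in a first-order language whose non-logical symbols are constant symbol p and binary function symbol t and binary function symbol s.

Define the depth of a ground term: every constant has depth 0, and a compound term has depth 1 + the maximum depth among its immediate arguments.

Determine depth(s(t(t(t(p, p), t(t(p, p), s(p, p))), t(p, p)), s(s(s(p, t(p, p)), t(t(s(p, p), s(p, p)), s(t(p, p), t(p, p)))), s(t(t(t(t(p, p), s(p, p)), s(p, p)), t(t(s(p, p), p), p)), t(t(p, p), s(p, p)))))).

depth(t(p, p)) = 1 + max(0, 0) = 1
depth(s(p, p)) = 1 + max(0, 0) = 1
depth(t(t(p, p), s(p, p))) = 1 + max(1, 1) = 2
depth(t(t(p, p), t(t(p, p), s(p, p)))) = 1 + max(1, 2) = 3
depth(t(t(t(p, p), t(t(p, p), s(p, p))), t(p, p))) = 1 + max(3, 1) = 4
depth(s(p, t(p, p))) = 1 + max(0, 1) = 2
depth(t(s(p, p), s(p, p))) = 1 + max(1, 1) = 2
depth(s(t(p, p), t(p, p))) = 1 + max(1, 1) = 2
depth(t(t(s(p, p), s(p, p)), s(t(p, p), t(p, p)))) = 1 + max(2, 2) = 3
depth(s(s(p, t(p, p)), t(t(s(p, p), s(p, p)), s(t(p, p), t(p, p))))) = 1 + max(2, 3) = 4
depth(t(t(t(p, p), s(p, p)), s(p, p))) = 1 + max(2, 1) = 3
depth(t(s(p, p), p)) = 1 + max(1, 0) = 2
depth(t(t(s(p, p), p), p)) = 1 + max(2, 0) = 3
depth(t(t(t(t(p, p), s(p, p)), s(p, p)), t(t(s(p, p), p), p))) = 1 + max(3, 3) = 4
depth(s(t(t(t(t(p, p), s(p, p)), s(p, p)), t(t(s(p, p), p), p)), t(t(p, p), s(p, p)))) = 1 + max(4, 2) = 5
depth(s(s(s(p, t(p, p)), t(t(s(p, p), s(p, p)), s(t(p, p), t(p, p)))), s(t(t(t(t(p, p), s(p, p)), s(p, p)), t(t(s(p, p), p), p)), t(t(p, p), s(p, p))))) = 1 + max(4, 5) = 6
depth(s(t(t(t(p, p), t(t(p, p), s(p, p))), t(p, p)), s(s(s(p, t(p, p)), t(t(s(p, p), s(p, p)), s(t(p, p), t(p, p)))), s(t(t(t(t(p, p), s(p, p)), s(p, p)), t(t(s(p, p), p), p)), t(t(p, p), s(p, p)))))) = 1 + max(4, 6) = 7

7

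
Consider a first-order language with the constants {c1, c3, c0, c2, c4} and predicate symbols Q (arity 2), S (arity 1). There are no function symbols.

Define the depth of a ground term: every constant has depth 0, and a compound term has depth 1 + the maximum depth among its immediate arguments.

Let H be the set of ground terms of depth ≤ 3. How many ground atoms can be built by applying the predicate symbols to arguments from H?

First count ground terms of depth ≤ 3.
With no function symbols every ground term is a constant, so there are exactly 5 ground terms at every depth bound.
N_0 = 5
N_1 = 5
N_2 = 5
N_3 = 5
Explicitly: c1, c3, c0, c2, c4.
So |H| = 5.
For each predicate symbol, the number of ground atoms is |H| raised to its arity; summing:
  Q: 5^2 = 25;  S: 5
Total ground atoms: 25 + 5 = 30.

30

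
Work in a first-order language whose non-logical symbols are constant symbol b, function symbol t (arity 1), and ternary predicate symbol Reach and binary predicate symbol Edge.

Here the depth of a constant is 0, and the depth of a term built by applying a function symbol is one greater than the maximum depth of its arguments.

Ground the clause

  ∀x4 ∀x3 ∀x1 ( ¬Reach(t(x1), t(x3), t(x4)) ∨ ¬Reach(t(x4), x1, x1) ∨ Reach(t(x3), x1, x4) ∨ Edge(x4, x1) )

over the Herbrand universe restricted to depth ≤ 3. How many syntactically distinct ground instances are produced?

64

Ground terms of depth ≤ 3:
  If N_k denotes the number of depth-≤k ground terms, the 1 constant gives N_0 = 1, and each function symbol of arity r contributes N_{k-1}^r new terms at level k: N_k = 1 + N_{k-1}.
  N_0 = 1
  N_1 = 1 + 1 = 2
  N_2 = 1 + 2 = 3
  N_3 = 1 + 3 = 4
So there are 4 ground terms available for substitution.
The clause has 3 distinct variables (x4, x3, x1), each appearing in the body. In the free term algebra distinct substitutions yield syntactically distinct ground instances.
Number of ground instances = 4^3 = 64.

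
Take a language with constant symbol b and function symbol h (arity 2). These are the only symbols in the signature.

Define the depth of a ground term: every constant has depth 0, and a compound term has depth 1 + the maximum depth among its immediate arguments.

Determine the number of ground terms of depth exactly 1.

1

If N_k denotes the number of depth-≤k ground terms, the 1 constant gives N_0 = 1, and each function symbol of arity r contributes N_{k-1}^r new terms at level k: N_k = 1 + N_{k-1}^2.
N_0 = 1
N_1 = 1 + 1^2 = 2
Terms of depth exactly 1: N_1 − N_0 = 2 − 1 = 1.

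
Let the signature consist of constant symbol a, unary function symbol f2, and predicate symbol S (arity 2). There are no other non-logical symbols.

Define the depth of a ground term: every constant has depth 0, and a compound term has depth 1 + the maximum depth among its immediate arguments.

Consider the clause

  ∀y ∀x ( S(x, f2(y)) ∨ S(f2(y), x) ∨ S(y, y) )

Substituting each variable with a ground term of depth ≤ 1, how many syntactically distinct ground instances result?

4

Ground terms of depth ≤ 1:
  Let N_k = |{terms of depth ≤ k}|. Then N_0 = 1 and N_k = 1 + N_{k-1} for k ≥ 1 (one summand per function symbol, arity giving the exponent).
  N_0 = 1
  N_1 = 1 + 1 = 2
  Explicitly: a, f2(a).
So there are 2 ground terms available for substitution.
Each of y, x ranges independently over the available ground terms, and distinct assignments produce distinct instances.
Number of ground instances = 2^2 = 4.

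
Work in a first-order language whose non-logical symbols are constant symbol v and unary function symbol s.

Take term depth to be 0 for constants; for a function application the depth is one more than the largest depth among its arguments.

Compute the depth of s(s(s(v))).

depth(s(v)) = 1 + depth(v) = 1 + 0 = 1
depth(s(s(v))) = 1 + depth(s(v)) = 1 + 1 = 2
depth(s(s(s(v)))) = 1 + depth(s(s(v))) = 1 + 2 = 3

3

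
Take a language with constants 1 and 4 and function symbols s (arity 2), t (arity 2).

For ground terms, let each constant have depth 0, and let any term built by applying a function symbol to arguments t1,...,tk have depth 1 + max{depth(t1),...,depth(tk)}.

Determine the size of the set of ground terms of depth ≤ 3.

81610

Count level by level. With function symbols s/2, t/2, the terms of depth ≤ k are the 2 constants together with each function applied to depth-≤(k−1) tuples, so N_k = 2 + N_{k-1}^2 + N_{k-1}^2.
N_0 = 2
N_1 = 2 + 2^2 + 2^2 = 10
N_2 = 2 + 10^2 + 10^2 = 202
N_3 = 2 + 202^2 + 202^2 = 81610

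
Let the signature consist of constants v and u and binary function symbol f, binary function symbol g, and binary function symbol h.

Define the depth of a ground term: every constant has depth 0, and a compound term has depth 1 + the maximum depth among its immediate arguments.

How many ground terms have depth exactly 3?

1043712

Write N_k for the number of ground terms of depth ≤ k. A term of depth ≤ k is either a constant or a function symbol applied to arguments of depth ≤ k−1, so N_k = 2 + N_{k-1}^2 + N_{k-1}^2 + N_{k-1}^2.
N_0 = 2
N_1 = 2 + 2^2 + 2^2 + 2^2 = 14
N_2 = 2 + 14^2 + 14^2 + 14^2 = 590
N_3 = 2 + 590^2 + 590^2 + 590^2 = 1044302
Terms of depth exactly 3: N_3 − N_2 = 1044302 − 590 = 1043712.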